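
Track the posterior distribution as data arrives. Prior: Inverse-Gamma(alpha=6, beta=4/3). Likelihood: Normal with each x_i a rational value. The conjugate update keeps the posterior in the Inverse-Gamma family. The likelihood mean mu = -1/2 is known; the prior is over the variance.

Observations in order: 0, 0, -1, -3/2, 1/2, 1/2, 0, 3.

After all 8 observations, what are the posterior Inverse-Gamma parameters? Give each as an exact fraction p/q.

obs 1: x=0 → posterior Inverse-Gamma(13/2, 35/24)
obs 2: x=0 → posterior Inverse-Gamma(7, 19/12)
obs 3: x=-1 → posterior Inverse-Gamma(15/2, 41/24)
obs 4: x=-3/2 → posterior Inverse-Gamma(8, 53/24)
obs 5: x=1/2 → posterior Inverse-Gamma(17/2, 65/24)
obs 6: x=1/2 → posterior Inverse-Gamma(9, 77/24)
obs 7: x=0 → posterior Inverse-Gamma(19/2, 10/3)
obs 8: x=3 → posterior Inverse-Gamma(10, 227/24)

alpha=10, beta=227/24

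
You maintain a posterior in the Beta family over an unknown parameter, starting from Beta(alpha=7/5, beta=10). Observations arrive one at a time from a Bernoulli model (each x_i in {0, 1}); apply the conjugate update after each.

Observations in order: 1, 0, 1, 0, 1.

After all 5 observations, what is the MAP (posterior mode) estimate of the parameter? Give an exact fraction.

obs 1: x=1 → posterior Beta(12/5, 10)
obs 2: x=0 → posterior Beta(12/5, 11)
obs 3: x=1 → posterior Beta(17/5, 11)
obs 4: x=0 → posterior Beta(17/5, 12)
obs 5: x=1 → posterior Beta(22/5, 12)

17/72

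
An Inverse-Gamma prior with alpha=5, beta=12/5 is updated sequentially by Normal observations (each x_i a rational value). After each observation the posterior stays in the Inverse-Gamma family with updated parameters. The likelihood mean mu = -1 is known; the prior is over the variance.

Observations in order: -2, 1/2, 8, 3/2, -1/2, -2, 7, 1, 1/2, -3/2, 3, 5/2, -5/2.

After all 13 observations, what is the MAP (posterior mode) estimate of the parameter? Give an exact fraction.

obs 1: x=-2 → posterior Inverse-Gamma(11/2, 29/10)
obs 2: x=1/2 → posterior Inverse-Gamma(6, 161/40)
obs 3: x=8 → posterior Inverse-Gamma(13/2, 1781/40)
obs 4: x=3/2 → posterior Inverse-Gamma(7, 953/20)
obs 5: x=-1/2 → posterior Inverse-Gamma(15/2, 1911/40)
obs 6: x=-2 → posterior Inverse-Gamma(8, 1931/40)
obs 7: x=7 → posterior Inverse-Gamma(17/2, 3211/40)
obs 8: x=1 → posterior Inverse-Gamma(9, 3291/40)
obs 9: x=1/2 → posterior Inverse-Gamma(19/2, 417/5)
obs 10: x=-3/2 → posterior Inverse-Gamma(10, 3341/40)
obs 11: x=3 → posterior Inverse-Gamma(21/2, 3661/40)
obs 12: x=5/2 → posterior Inverse-Gamma(11, 1953/20)
obs 13: x=-5/2 → posterior Inverse-Gamma(23/2, 3951/40)

3951/500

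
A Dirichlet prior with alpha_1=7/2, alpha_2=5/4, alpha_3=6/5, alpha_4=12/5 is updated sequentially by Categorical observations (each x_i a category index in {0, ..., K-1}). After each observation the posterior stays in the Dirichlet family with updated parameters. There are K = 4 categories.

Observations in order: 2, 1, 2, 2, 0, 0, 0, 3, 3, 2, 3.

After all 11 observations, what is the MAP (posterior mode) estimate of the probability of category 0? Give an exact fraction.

110/307

obs 1: x=2 → posterior Dirichlet(7/2, 5/4, 11/5, 12/5)
obs 2: x=1 → posterior Dirichlet(7/2, 9/4, 11/5, 12/5)
obs 3: x=2 → posterior Dirichlet(7/2, 9/4, 16/5, 12/5)
obs 4: x=2 → posterior Dirichlet(7/2, 9/4, 21/5, 12/5)
obs 5: x=0 → posterior Dirichlet(9/2, 9/4, 21/5, 12/5)
obs 6: x=0 → posterior Dirichlet(11/2, 9/4, 21/5, 12/5)
obs 7: x=0 → posterior Dirichlet(13/2, 9/4, 21/5, 12/5)
obs 8: x=3 → posterior Dirichlet(13/2, 9/4, 21/5, 17/5)
obs 9: x=3 → posterior Dirichlet(13/2, 9/4, 21/5, 22/5)
obs 10: x=2 → posterior Dirichlet(13/2, 9/4, 26/5, 22/5)
obs 11: x=3 → posterior Dirichlet(13/2, 9/4, 26/5, 27/5)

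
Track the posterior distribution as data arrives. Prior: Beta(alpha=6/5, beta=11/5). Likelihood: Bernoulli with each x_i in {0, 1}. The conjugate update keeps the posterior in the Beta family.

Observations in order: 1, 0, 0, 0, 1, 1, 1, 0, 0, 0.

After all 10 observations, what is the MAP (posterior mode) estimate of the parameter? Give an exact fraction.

obs 1: x=1 → posterior Beta(11/5, 11/5)
obs 2: x=0 → posterior Beta(11/5, 16/5)
obs 3: x=0 → posterior Beta(11/5, 21/5)
obs 4: x=0 → posterior Beta(11/5, 26/5)
obs 5: x=1 → posterior Beta(16/5, 26/5)
obs 6: x=1 → posterior Beta(21/5, 26/5)
obs 7: x=1 → posterior Beta(26/5, 26/5)
obs 8: x=0 → posterior Beta(26/5, 31/5)
obs 9: x=0 → posterior Beta(26/5, 36/5)
obs 10: x=0 → posterior Beta(26/5, 41/5)

7/19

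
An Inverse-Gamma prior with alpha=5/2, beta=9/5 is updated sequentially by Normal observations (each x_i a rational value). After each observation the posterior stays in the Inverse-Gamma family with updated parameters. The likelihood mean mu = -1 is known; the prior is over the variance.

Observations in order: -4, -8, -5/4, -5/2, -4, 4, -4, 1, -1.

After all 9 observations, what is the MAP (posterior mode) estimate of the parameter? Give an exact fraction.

8873/1280

obs 1: x=-4 → posterior Inverse-Gamma(3, 63/10)
obs 2: x=-8 → posterior Inverse-Gamma(7/2, 154/5)
obs 3: x=-5/4 → posterior Inverse-Gamma(4, 4933/160)
obs 4: x=-5/2 → posterior Inverse-Gamma(9/2, 5113/160)
obs 5: x=-4 → posterior Inverse-Gamma(5, 5833/160)
obs 6: x=4 → posterior Inverse-Gamma(11/2, 7833/160)
obs 7: x=-4 → posterior Inverse-Gamma(6, 8553/160)
obs 8: x=1 → posterior Inverse-Gamma(13/2, 8873/160)
obs 9: x=-1 → posterior Inverse-Gamma(7, 8873/160)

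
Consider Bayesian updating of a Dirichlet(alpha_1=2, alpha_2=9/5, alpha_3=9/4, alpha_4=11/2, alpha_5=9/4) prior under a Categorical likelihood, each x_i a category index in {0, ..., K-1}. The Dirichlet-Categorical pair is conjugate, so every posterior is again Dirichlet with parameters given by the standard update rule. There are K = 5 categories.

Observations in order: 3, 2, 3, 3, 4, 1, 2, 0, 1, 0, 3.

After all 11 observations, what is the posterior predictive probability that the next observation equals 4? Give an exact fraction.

65/496

obs 1: x=3 → posterior Dirichlet(2, 9/5, 9/4, 13/2, 9/4)
obs 2: x=2 → posterior Dirichlet(2, 9/5, 13/4, 13/2, 9/4)
obs 3: x=3 → posterior Dirichlet(2, 9/5, 13/4, 15/2, 9/4)
obs 4: x=3 → posterior Dirichlet(2, 9/5, 13/4, 17/2, 9/4)
obs 5: x=4 → posterior Dirichlet(2, 9/5, 13/4, 17/2, 13/4)
obs 6: x=1 → posterior Dirichlet(2, 14/5, 13/4, 17/2, 13/4)
obs 7: x=2 → posterior Dirichlet(2, 14/5, 17/4, 17/2, 13/4)
obs 8: x=0 → posterior Dirichlet(3, 14/5, 17/4, 17/2, 13/4)
obs 9: x=1 → posterior Dirichlet(3, 19/5, 17/4, 17/2, 13/4)
obs 10: x=0 → posterior Dirichlet(4, 19/5, 17/4, 17/2, 13/4)
obs 11: x=3 → posterior Dirichlet(4, 19/5, 17/4, 19/2, 13/4)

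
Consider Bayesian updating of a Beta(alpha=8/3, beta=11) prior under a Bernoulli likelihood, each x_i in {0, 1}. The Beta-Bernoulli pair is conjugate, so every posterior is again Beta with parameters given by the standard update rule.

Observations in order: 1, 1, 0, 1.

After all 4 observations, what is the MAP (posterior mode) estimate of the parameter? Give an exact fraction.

obs 1: x=1 → posterior Beta(11/3, 11)
obs 2: x=1 → posterior Beta(14/3, 11)
obs 3: x=0 → posterior Beta(14/3, 12)
obs 4: x=1 → posterior Beta(17/3, 12)

14/47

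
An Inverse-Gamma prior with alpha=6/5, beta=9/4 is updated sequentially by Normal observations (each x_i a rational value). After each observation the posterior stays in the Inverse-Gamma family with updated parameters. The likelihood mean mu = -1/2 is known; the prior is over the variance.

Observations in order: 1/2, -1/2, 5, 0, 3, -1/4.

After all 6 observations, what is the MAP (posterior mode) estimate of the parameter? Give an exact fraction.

obs 1: x=1/2 → posterior Inverse-Gamma(17/10, 11/4)
obs 2: x=-1/2 → posterior Inverse-Gamma(11/5, 11/4)
obs 3: x=5 → posterior Inverse-Gamma(27/10, 143/8)
obs 4: x=0 → posterior Inverse-Gamma(16/5, 18)
obs 5: x=3 → posterior Inverse-Gamma(37/10, 193/8)
obs 6: x=-1/4 → posterior Inverse-Gamma(21/5, 773/32)

3865/832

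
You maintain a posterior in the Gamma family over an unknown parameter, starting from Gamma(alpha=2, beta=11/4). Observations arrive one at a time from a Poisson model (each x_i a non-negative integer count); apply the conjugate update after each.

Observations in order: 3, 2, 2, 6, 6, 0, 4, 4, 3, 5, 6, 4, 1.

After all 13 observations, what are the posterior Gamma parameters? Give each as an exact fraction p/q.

alpha=48, beta=63/4

obs 1: x=3 → posterior Gamma(5, 15/4)
obs 2: x=2 → posterior Gamma(7, 19/4)
obs 3: x=2 → posterior Gamma(9, 23/4)
obs 4: x=6 → posterior Gamma(15, 27/4)
obs 5: x=6 → posterior Gamma(21, 31/4)
obs 6: x=0 → posterior Gamma(21, 35/4)
obs 7: x=4 → posterior Gamma(25, 39/4)
obs 8: x=4 → posterior Gamma(29, 43/4)
obs 9: x=3 → posterior Gamma(32, 47/4)
obs 10: x=5 → posterior Gamma(37, 51/4)
obs 11: x=6 → posterior Gamma(43, 55/4)
obs 12: x=4 → posterior Gamma(47, 59/4)
obs 13: x=1 → posterior Gamma(48, 63/4)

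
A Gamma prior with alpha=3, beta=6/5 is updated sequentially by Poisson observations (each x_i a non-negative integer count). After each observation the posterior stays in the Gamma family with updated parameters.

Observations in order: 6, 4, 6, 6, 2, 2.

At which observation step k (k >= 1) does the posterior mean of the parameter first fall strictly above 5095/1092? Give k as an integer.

obs 1: x=6 → posterior Gamma(9, 11/5)
obs 2: x=4 → posterior Gamma(13, 16/5)
obs 3: x=6 → posterior Gamma(19, 21/5)
obs 4: x=6 → posterior Gamma(25, 26/5)
obs 5: x=2 → posterior Gamma(27, 31/5)
obs 6: x=2 → posterior Gamma(29, 36/5)

k = 4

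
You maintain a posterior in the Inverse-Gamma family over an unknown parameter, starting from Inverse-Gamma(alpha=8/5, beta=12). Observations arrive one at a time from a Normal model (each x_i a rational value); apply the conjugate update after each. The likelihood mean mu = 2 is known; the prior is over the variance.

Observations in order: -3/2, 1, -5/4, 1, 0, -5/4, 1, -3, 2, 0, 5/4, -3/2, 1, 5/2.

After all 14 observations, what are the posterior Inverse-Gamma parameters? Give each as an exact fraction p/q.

obs 1: x=-3/2 → posterior Inverse-Gamma(21/10, 145/8)
obs 2: x=1 → posterior Inverse-Gamma(13/5, 149/8)
obs 3: x=-5/4 → posterior Inverse-Gamma(31/10, 765/32)
obs 4: x=1 → posterior Inverse-Gamma(18/5, 781/32)
obs 5: x=0 → posterior Inverse-Gamma(41/10, 845/32)
obs 6: x=-5/4 → posterior Inverse-Gamma(23/5, 507/16)
obs 7: x=1 → posterior Inverse-Gamma(51/10, 515/16)
obs 8: x=-3 → posterior Inverse-Gamma(28/5, 715/16)
obs 9: x=2 → posterior Inverse-Gamma(61/10, 715/16)
obs 10: x=0 → posterior Inverse-Gamma(33/5, 747/16)
obs 11: x=5/4 → posterior Inverse-Gamma(71/10, 1503/32)
obs 12: x=-3/2 → posterior Inverse-Gamma(38/5, 1699/32)
obs 13: x=1 → posterior Inverse-Gamma(81/10, 1715/32)
obs 14: x=5/2 → posterior Inverse-Gamma(43/5, 1719/32)

alpha=43/5, beta=1719/32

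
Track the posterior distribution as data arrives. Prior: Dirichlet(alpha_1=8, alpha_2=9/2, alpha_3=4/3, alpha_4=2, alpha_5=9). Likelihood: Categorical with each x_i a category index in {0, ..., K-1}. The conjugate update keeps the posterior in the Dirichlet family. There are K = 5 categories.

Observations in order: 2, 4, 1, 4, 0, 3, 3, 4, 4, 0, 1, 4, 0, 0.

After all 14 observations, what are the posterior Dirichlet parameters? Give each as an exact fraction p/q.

obs 1: x=2 → posterior Dirichlet(8, 9/2, 7/3, 2, 9)
obs 2: x=4 → posterior Dirichlet(8, 9/2, 7/3, 2, 10)
obs 3: x=1 → posterior Dirichlet(8, 11/2, 7/3, 2, 10)
obs 4: x=4 → posterior Dirichlet(8, 11/2, 7/3, 2, 11)
obs 5: x=0 → posterior Dirichlet(9, 11/2, 7/3, 2, 11)
obs 6: x=3 → posterior Dirichlet(9, 11/2, 7/3, 3, 11)
obs 7: x=3 → posterior Dirichlet(9, 11/2, 7/3, 4, 11)
obs 8: x=4 → posterior Dirichlet(9, 11/2, 7/3, 4, 12)
obs 9: x=4 → posterior Dirichlet(9, 11/2, 7/3, 4, 13)
obs 10: x=0 → posterior Dirichlet(10, 11/2, 7/3, 4, 13)
obs 11: x=1 → posterior Dirichlet(10, 13/2, 7/3, 4, 13)
obs 12: x=4 → posterior Dirichlet(10, 13/2, 7/3, 4, 14)
obs 13: x=0 → posterior Dirichlet(11, 13/2, 7/3, 4, 14)
obs 14: x=0 → posterior Dirichlet(12, 13/2, 7/3, 4, 14)

alpha_1=12, alpha_2=13/2, alpha_3=7/3, alpha_4=4, alpha_5=14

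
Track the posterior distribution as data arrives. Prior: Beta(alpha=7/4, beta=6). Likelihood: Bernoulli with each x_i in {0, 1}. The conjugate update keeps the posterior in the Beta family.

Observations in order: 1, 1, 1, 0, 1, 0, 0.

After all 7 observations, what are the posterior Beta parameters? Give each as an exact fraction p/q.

alpha=23/4, beta=9

obs 1: x=1 → posterior Beta(11/4, 6)
obs 2: x=1 → posterior Beta(15/4, 6)
obs 3: x=1 → posterior Beta(19/4, 6)
obs 4: x=0 → posterior Beta(19/4, 7)
obs 5: x=1 → posterior Beta(23/4, 7)
obs 6: x=0 → posterior Beta(23/4, 8)
obs 7: x=0 → posterior Beta(23/4, 9)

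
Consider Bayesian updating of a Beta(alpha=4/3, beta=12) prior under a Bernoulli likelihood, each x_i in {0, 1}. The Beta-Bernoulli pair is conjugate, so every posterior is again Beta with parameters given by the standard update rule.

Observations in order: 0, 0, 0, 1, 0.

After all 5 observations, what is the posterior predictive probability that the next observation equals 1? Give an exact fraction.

obs 1: x=0 → posterior Beta(4/3, 13)
obs 2: x=0 → posterior Beta(4/3, 14)
obs 3: x=0 → posterior Beta(4/3, 15)
obs 4: x=1 → posterior Beta(7/3, 15)
obs 5: x=0 → posterior Beta(7/3, 16)

7/55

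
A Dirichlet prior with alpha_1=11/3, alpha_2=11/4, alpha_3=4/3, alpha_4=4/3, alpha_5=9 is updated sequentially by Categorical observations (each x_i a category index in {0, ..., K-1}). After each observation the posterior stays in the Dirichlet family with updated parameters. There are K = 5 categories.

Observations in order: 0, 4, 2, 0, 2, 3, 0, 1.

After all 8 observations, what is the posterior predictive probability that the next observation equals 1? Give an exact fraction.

obs 1: x=0 → posterior Dirichlet(14/3, 11/4, 4/3, 4/3, 9)
obs 2: x=4 → posterior Dirichlet(14/3, 11/4, 4/3, 4/3, 10)
obs 3: x=2 → posterior Dirichlet(14/3, 11/4, 7/3, 4/3, 10)
obs 4: x=0 → posterior Dirichlet(17/3, 11/4, 7/3, 4/3, 10)
obs 5: x=2 → posterior Dirichlet(17/3, 11/4, 10/3, 4/3, 10)
obs 6: x=3 → posterior Dirichlet(17/3, 11/4, 10/3, 7/3, 10)
obs 7: x=0 → posterior Dirichlet(20/3, 11/4, 10/3, 7/3, 10)
obs 8: x=1 → posterior Dirichlet(20/3, 15/4, 10/3, 7/3, 10)

45/313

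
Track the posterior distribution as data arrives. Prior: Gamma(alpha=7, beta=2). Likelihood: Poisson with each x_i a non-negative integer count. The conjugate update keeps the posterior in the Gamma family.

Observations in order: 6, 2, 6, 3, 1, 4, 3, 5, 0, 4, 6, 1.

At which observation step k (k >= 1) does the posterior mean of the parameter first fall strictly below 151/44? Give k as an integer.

obs 1: x=6 → posterior Gamma(13, 3)
obs 2: x=2 → posterior Gamma(15, 4)
obs 3: x=6 → posterior Gamma(21, 5)
obs 4: x=3 → posterior Gamma(24, 6)
obs 5: x=1 → posterior Gamma(25, 7)
obs 6: x=4 → posterior Gamma(29, 8)
obs 7: x=3 → posterior Gamma(32, 9)
obs 8: x=5 → posterior Gamma(37, 10)
obs 9: x=0 → posterior Gamma(37, 11)
obs 10: x=4 → posterior Gamma(41, 12)
obs 11: x=6 → posterior Gamma(47, 13)
obs 12: x=1 → posterior Gamma(48, 14)

k = 9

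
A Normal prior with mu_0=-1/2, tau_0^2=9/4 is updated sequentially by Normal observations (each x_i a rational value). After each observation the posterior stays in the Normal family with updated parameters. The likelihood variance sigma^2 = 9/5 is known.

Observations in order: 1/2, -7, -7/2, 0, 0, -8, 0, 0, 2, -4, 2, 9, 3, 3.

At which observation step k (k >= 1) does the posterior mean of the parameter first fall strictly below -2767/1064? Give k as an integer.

k = 3

obs 1: x=1/2 → posterior Normal(1/18, 1)
obs 2: x=-7 → posterior Normal(-69/28, 9/14)
obs 3: x=-7/2 → posterior Normal(-52/19, 9/19)
obs 4: x=0 → posterior Normal(-13/6, 3/8)
obs 5: x=0 → posterior Normal(-52/29, 9/29)
obs 6: x=-8 → posterior Normal(-46/17, 9/34)
obs 7: x=0 → posterior Normal(-92/39, 3/13)
obs 8: x=0 → posterior Normal(-23/11, 9/44)
obs 9: x=2 → posterior Normal(-82/49, 9/49)
obs 10: x=-4 → posterior Normal(-17/9, 1/6)
obs 11: x=2 → posterior Normal(-92/59, 9/59)
obs 12: x=9 → posterior Normal(-47/64, 9/64)
obs 13: x=3 → posterior Normal(-32/69, 3/23)
obs 14: x=3 → posterior Normal(-17/74, 9/74)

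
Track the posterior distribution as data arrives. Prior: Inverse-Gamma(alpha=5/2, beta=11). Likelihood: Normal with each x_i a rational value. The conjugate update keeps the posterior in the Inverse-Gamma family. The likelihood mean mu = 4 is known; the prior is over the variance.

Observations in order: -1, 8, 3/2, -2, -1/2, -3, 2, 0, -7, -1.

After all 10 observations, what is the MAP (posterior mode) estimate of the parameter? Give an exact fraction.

681/34

obs 1: x=-1 → posterior Inverse-Gamma(3, 47/2)
obs 2: x=8 → posterior Inverse-Gamma(7/2, 63/2)
obs 3: x=3/2 → posterior Inverse-Gamma(4, 277/8)
obs 4: x=-2 → posterior Inverse-Gamma(9/2, 421/8)
obs 5: x=-1/2 → posterior Inverse-Gamma(5, 251/4)
obs 6: x=-3 → posterior Inverse-Gamma(11/2, 349/4)
obs 7: x=2 → posterior Inverse-Gamma(6, 357/4)
obs 8: x=0 → posterior Inverse-Gamma(13/2, 389/4)
obs 9: x=-7 → posterior Inverse-Gamma(7, 631/4)
obs 10: x=-1 → posterior Inverse-Gamma(15/2, 681/4)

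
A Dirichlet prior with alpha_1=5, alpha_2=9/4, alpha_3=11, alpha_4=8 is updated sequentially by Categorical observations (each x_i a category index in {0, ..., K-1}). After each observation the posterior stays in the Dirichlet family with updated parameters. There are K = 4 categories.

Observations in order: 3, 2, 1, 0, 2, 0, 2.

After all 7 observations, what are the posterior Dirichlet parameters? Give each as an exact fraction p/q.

obs 1: x=3 → posterior Dirichlet(5, 9/4, 11, 9)
obs 2: x=2 → posterior Dirichlet(5, 9/4, 12, 9)
obs 3: x=1 → posterior Dirichlet(5, 13/4, 12, 9)
obs 4: x=0 → posterior Dirichlet(6, 13/4, 12, 9)
obs 5: x=2 → posterior Dirichlet(6, 13/4, 13, 9)
obs 6: x=0 → posterior Dirichlet(7, 13/4, 13, 9)
obs 7: x=2 → posterior Dirichlet(7, 13/4, 14, 9)

alpha_1=7, alpha_2=13/4, alpha_3=14, alpha_4=9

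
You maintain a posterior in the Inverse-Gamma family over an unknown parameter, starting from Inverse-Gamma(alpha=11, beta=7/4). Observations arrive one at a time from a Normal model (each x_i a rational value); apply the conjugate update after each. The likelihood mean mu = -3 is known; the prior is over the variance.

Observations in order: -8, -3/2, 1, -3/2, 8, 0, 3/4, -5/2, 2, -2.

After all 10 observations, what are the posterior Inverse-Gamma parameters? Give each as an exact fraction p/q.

alpha=16, beta=3509/32

obs 1: x=-8 → posterior Inverse-Gamma(23/2, 57/4)
obs 2: x=-3/2 → posterior Inverse-Gamma(12, 123/8)
obs 3: x=1 → posterior Inverse-Gamma(25/2, 187/8)
obs 4: x=-3/2 → posterior Inverse-Gamma(13, 49/2)
obs 5: x=8 → posterior Inverse-Gamma(27/2, 85)
obs 6: x=0 → posterior Inverse-Gamma(14, 179/2)
obs 7: x=3/4 → posterior Inverse-Gamma(29/2, 3089/32)
obs 8: x=-5/2 → posterior Inverse-Gamma(15, 3093/32)
obs 9: x=2 → posterior Inverse-Gamma(31/2, 3493/32)
obs 10: x=-2 → posterior Inverse-Gamma(16, 3509/32)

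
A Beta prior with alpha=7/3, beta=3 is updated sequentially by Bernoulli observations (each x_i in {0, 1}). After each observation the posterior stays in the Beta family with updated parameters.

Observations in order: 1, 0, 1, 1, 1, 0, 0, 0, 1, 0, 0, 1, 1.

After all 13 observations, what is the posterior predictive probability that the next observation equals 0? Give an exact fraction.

27/55

obs 1: x=1 → posterior Beta(10/3, 3)
obs 2: x=0 → posterior Beta(10/3, 4)
obs 3: x=1 → posterior Beta(13/3, 4)
obs 4: x=1 → posterior Beta(16/3, 4)
obs 5: x=1 → posterior Beta(19/3, 4)
obs 6: x=0 → posterior Beta(19/3, 5)
obs 7: x=0 → posterior Beta(19/3, 6)
obs 8: x=0 → posterior Beta(19/3, 7)
obs 9: x=1 → posterior Beta(22/3, 7)
obs 10: x=0 → posterior Beta(22/3, 8)
obs 11: x=0 → posterior Beta(22/3, 9)
obs 12: x=1 → posterior Beta(25/3, 9)
obs 13: x=1 → posterior Beta(28/3, 9)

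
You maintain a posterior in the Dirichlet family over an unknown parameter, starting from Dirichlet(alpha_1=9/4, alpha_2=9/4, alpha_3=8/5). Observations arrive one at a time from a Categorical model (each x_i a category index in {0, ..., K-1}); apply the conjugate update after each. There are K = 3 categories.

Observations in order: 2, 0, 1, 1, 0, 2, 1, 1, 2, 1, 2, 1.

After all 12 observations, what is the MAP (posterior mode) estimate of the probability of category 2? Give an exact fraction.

obs 1: x=2 → posterior Dirichlet(9/4, 9/4, 13/5)
obs 2: x=0 → posterior Dirichlet(13/4, 9/4, 13/5)
obs 3: x=1 → posterior Dirichlet(13/4, 13/4, 13/5)
obs 4: x=1 → posterior Dirichlet(13/4, 17/4, 13/5)
obs 5: x=0 → posterior Dirichlet(17/4, 17/4, 13/5)
obs 6: x=2 → posterior Dirichlet(17/4, 17/4, 18/5)
obs 7: x=1 → posterior Dirichlet(17/4, 21/4, 18/5)
obs 8: x=1 → posterior Dirichlet(17/4, 25/4, 18/5)
obs 9: x=2 → posterior Dirichlet(17/4, 25/4, 23/5)
obs 10: x=1 → posterior Dirichlet(17/4, 29/4, 23/5)
obs 11: x=2 → posterior Dirichlet(17/4, 29/4, 28/5)
obs 12: x=1 → posterior Dirichlet(17/4, 33/4, 28/5)

46/151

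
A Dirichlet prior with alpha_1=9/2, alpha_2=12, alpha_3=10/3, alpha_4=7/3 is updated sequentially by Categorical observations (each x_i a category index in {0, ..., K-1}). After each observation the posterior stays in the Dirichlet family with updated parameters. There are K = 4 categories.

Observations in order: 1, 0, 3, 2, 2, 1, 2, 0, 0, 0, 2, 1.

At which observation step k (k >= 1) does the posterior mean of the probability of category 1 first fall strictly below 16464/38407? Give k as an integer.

obs 1: x=1 → posterior Dirichlet(9/2, 13, 10/3, 7/3)
obs 2: x=0 → posterior Dirichlet(11/2, 13, 10/3, 7/3)
obs 3: x=3 → posterior Dirichlet(11/2, 13, 10/3, 10/3)
obs 4: x=2 → posterior Dirichlet(11/2, 13, 13/3, 10/3)
obs 5: x=2 → posterior Dirichlet(11/2, 13, 16/3, 10/3)
obs 6: x=1 → posterior Dirichlet(11/2, 14, 16/3, 10/3)
obs 7: x=2 → posterior Dirichlet(11/2, 14, 19/3, 10/3)
obs 8: x=0 → posterior Dirichlet(13/2, 14, 19/3, 10/3)
obs 9: x=0 → posterior Dirichlet(15/2, 14, 19/3, 10/3)
obs 10: x=0 → posterior Dirichlet(17/2, 14, 19/3, 10/3)
obs 11: x=2 → posterior Dirichlet(17/2, 14, 22/3, 10/3)
obs 12: x=1 → posterior Dirichlet(17/2, 15, 22/3, 10/3)

k = 11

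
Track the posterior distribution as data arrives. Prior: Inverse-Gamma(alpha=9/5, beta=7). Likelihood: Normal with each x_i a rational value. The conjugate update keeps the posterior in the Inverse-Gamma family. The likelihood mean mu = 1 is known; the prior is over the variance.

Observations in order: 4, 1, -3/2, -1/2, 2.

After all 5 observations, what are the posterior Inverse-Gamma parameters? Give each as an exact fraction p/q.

obs 1: x=4 → posterior Inverse-Gamma(23/10, 23/2)
obs 2: x=1 → posterior Inverse-Gamma(14/5, 23/2)
obs 3: x=-3/2 → posterior Inverse-Gamma(33/10, 117/8)
obs 4: x=-1/2 → posterior Inverse-Gamma(19/5, 63/4)
obs 5: x=2 → posterior Inverse-Gamma(43/10, 65/4)

alpha=43/10, beta=65/4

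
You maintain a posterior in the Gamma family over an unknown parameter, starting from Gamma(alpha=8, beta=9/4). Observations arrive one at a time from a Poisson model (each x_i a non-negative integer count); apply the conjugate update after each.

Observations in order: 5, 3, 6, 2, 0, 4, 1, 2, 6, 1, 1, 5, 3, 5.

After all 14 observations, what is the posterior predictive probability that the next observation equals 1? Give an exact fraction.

obs 1: x=5 → posterior Gamma(13, 13/4)
obs 2: x=3 → posterior Gamma(16, 17/4)
obs 3: x=6 → posterior Gamma(22, 21/4)
obs 4: x=2 → posterior Gamma(24, 25/4)
obs 5: x=0 → posterior Gamma(24, 29/4)
obs 6: x=4 → posterior Gamma(28, 33/4)
obs 7: x=1 → posterior Gamma(29, 37/4)
obs 8: x=2 → posterior Gamma(31, 41/4)
obs 9: x=6 → posterior Gamma(37, 45/4)
obs 10: x=1 → posterior Gamma(38, 49/4)
obs 11: x=1 → posterior Gamma(39, 53/4)
obs 12: x=5 → posterior Gamma(44, 57/4)
obs 13: x=3 → posterior Gamma(47, 61/4)
obs 14: x=5 → posterior Gamma(52, 65/4)

3886492915530731517050570887532762733980484129659147574821993487148574786260724067687988281250000/28774104007019856869119561226609373100443731250408252469176915989037441074959185777012795759619509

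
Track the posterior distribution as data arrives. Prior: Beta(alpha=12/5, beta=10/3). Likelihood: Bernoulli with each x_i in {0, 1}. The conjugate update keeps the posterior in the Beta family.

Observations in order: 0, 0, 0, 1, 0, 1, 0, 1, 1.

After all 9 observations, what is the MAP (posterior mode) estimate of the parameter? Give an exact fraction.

obs 1: x=0 → posterior Beta(12/5, 13/3)
obs 2: x=0 → posterior Beta(12/5, 16/3)
obs 3: x=0 → posterior Beta(12/5, 19/3)
obs 4: x=1 → posterior Beta(17/5, 19/3)
obs 5: x=0 → posterior Beta(17/5, 22/3)
obs 6: x=1 → posterior Beta(22/5, 22/3)
obs 7: x=0 → posterior Beta(22/5, 25/3)
obs 8: x=1 → posterior Beta(27/5, 25/3)
obs 9: x=1 → posterior Beta(32/5, 25/3)

81/191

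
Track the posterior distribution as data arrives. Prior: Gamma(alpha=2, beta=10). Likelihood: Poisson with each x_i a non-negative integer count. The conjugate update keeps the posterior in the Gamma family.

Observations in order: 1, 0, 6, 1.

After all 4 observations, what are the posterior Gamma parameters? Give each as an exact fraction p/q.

alpha=10, beta=14

obs 1: x=1 → posterior Gamma(3, 11)
obs 2: x=0 → posterior Gamma(3, 12)
obs 3: x=6 → posterior Gamma(9, 13)
obs 4: x=1 → posterior Gamma(10, 14)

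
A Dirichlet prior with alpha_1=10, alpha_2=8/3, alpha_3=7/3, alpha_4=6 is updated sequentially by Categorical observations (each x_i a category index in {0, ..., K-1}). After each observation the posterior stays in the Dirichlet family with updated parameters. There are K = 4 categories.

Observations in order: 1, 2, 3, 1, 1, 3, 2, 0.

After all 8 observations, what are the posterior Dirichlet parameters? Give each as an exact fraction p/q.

alpha_1=11, alpha_2=17/3, alpha_3=13/3, alpha_4=8

obs 1: x=1 → posterior Dirichlet(10, 11/3, 7/3, 6)
obs 2: x=2 → posterior Dirichlet(10, 11/3, 10/3, 6)
obs 3: x=3 → posterior Dirichlet(10, 11/3, 10/3, 7)
obs 4: x=1 → posterior Dirichlet(10, 14/3, 10/3, 7)
obs 5: x=1 → posterior Dirichlet(10, 17/3, 10/3, 7)
obs 6: x=3 → posterior Dirichlet(10, 17/3, 10/3, 8)
obs 7: x=2 → posterior Dirichlet(10, 17/3, 13/3, 8)
obs 8: x=0 → posterior Dirichlet(11, 17/3, 13/3, 8)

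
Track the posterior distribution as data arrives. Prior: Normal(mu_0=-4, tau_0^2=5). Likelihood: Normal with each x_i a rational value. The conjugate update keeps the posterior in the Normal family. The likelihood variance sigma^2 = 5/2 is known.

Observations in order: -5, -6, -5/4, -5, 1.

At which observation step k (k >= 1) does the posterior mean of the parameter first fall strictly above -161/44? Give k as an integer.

obs 1: x=-5 → posterior Normal(-14/3, 5/3)
obs 2: x=-6 → posterior Normal(-26/5, 1)
obs 3: x=-5/4 → posterior Normal(-57/14, 5/7)
obs 4: x=-5 → posterior Normal(-77/18, 5/9)
obs 5: x=1 → posterior Normal(-73/22, 5/11)

k = 5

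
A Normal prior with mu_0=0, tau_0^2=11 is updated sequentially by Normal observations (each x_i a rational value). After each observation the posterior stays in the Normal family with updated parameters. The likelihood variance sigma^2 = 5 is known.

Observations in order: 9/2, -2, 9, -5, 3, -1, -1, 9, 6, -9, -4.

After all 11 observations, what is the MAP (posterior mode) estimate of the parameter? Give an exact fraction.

209/252

obs 1: x=9/2 → posterior Normal(99/32, 55/16)
obs 2: x=-2 → posterior Normal(55/54, 55/27)
obs 3: x=9 → posterior Normal(253/76, 55/38)
obs 4: x=-5 → posterior Normal(143/98, 55/49)
obs 5: x=3 → posterior Normal(209/120, 11/12)
obs 6: x=-1 → posterior Normal(187/142, 55/71)
obs 7: x=-1 → posterior Normal(165/164, 55/82)
obs 8: x=9 → posterior Normal(121/62, 55/93)
obs 9: x=6 → posterior Normal(495/208, 55/104)
obs 10: x=-9 → posterior Normal(297/230, 11/23)
obs 11: x=-4 → posterior Normal(209/252, 55/126)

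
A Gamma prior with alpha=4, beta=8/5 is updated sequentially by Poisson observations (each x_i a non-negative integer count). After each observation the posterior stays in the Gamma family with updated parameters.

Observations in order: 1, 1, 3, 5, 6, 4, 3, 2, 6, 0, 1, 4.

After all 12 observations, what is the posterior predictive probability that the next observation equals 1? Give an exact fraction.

obs 1: x=1 → posterior Gamma(5, 13/5)
obs 2: x=1 → posterior Gamma(6, 18/5)
obs 3: x=3 → posterior Gamma(9, 23/5)
obs 4: x=5 → posterior Gamma(14, 28/5)
obs 5: x=6 → posterior Gamma(20, 33/5)
obs 6: x=4 → posterior Gamma(24, 38/5)
obs 7: x=3 → posterior Gamma(27, 43/5)
obs 8: x=2 → posterior Gamma(29, 48/5)
obs 9: x=6 → posterior Gamma(35, 53/5)
obs 10: x=0 → posterior Gamma(35, 58/5)
obs 11: x=1 → posterior Gamma(36, 63/5)
obs 12: x=4 → posterior Gamma(40, 68/5)

3993801758916731355806605749358856175758136858546866654866619609681965875200/24902174090500224548818524445069573936200195612547219223948849252253559771273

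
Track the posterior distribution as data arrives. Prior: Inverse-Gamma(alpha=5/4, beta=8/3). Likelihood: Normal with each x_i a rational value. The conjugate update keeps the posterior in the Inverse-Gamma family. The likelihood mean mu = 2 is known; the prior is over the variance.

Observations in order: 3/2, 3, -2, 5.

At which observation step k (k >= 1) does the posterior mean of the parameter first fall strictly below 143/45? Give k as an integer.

obs 1: x=3/2 → posterior Inverse-Gamma(7/4, 67/24)
obs 2: x=3 → posterior Inverse-Gamma(9/4, 79/24)
obs 3: x=-2 → posterior Inverse-Gamma(11/4, 271/24)
obs 4: x=5 → posterior Inverse-Gamma(13/4, 379/24)

k = 2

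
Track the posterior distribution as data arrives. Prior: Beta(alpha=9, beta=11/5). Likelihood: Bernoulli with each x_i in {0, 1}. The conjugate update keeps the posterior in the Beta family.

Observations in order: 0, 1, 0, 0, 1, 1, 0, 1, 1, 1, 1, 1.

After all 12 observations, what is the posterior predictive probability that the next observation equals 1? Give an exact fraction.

obs 1: x=0 → posterior Beta(9, 16/5)
obs 2: x=1 → posterior Beta(10, 16/5)
obs 3: x=0 → posterior Beta(10, 21/5)
obs 4: x=0 → posterior Beta(10, 26/5)
obs 5: x=1 → posterior Beta(11, 26/5)
obs 6: x=1 → posterior Beta(12, 26/5)
obs 7: x=0 → posterior Beta(12, 31/5)
obs 8: x=1 → posterior Beta(13, 31/5)
obs 9: x=1 → posterior Beta(14, 31/5)
obs 10: x=1 → posterior Beta(15, 31/5)
obs 11: x=1 → posterior Beta(16, 31/5)
obs 12: x=1 → posterior Beta(17, 31/5)

85/116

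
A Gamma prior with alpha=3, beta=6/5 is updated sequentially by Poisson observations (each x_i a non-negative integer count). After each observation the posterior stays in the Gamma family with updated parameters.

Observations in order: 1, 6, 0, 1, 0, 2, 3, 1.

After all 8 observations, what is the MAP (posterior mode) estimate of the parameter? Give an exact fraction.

obs 1: x=1 → posterior Gamma(4, 11/5)
obs 2: x=6 → posterior Gamma(10, 16/5)
obs 3: x=0 → posterior Gamma(10, 21/5)
obs 4: x=1 → posterior Gamma(11, 26/5)
obs 5: x=0 → posterior Gamma(11, 31/5)
obs 6: x=2 → posterior Gamma(13, 36/5)
obs 7: x=3 → posterior Gamma(16, 41/5)
obs 8: x=1 → posterior Gamma(17, 46/5)

40/23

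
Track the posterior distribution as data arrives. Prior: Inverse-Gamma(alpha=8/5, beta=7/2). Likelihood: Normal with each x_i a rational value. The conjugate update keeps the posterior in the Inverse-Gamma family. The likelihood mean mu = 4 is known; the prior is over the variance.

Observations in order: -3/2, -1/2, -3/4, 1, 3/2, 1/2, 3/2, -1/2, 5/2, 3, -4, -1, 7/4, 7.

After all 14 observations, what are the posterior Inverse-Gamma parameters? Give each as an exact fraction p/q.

alpha=43/5, beta=1923/16

obs 1: x=-3/2 → posterior Inverse-Gamma(21/10, 149/8)
obs 2: x=-1/2 → posterior Inverse-Gamma(13/5, 115/4)
obs 3: x=-3/4 → posterior Inverse-Gamma(31/10, 1281/32)
obs 4: x=1 → posterior Inverse-Gamma(18/5, 1425/32)
obs 5: x=3/2 → posterior Inverse-Gamma(41/10, 1525/32)
obs 6: x=1/2 → posterior Inverse-Gamma(23/5, 1721/32)
obs 7: x=3/2 → posterior Inverse-Gamma(51/10, 1821/32)
obs 8: x=-1/2 → posterior Inverse-Gamma(28/5, 2145/32)
obs 9: x=5/2 → posterior Inverse-Gamma(61/10, 2181/32)
obs 10: x=3 → posterior Inverse-Gamma(33/5, 2197/32)
obs 11: x=-4 → posterior Inverse-Gamma(71/10, 3221/32)
obs 12: x=-1 → posterior Inverse-Gamma(38/5, 3621/32)
obs 13: x=7/4 → posterior Inverse-Gamma(81/10, 1851/16)
obs 14: x=7 → posterior Inverse-Gamma(43/5, 1923/16)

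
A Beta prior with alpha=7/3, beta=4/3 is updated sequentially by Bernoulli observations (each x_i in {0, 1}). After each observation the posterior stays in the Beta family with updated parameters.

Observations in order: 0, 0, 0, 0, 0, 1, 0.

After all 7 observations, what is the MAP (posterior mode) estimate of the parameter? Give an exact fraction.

obs 1: x=0 → posterior Beta(7/3, 7/3)
obs 2: x=0 → posterior Beta(7/3, 10/3)
obs 3: x=0 → posterior Beta(7/3, 13/3)
obs 4: x=0 → posterior Beta(7/3, 16/3)
obs 5: x=0 → posterior Beta(7/3, 19/3)
obs 6: x=1 → posterior Beta(10/3, 19/3)
obs 7: x=0 → posterior Beta(10/3, 22/3)

7/26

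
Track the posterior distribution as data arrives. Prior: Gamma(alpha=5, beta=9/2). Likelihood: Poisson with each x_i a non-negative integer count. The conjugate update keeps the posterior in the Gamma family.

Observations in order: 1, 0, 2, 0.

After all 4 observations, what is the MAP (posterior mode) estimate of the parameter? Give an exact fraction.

obs 1: x=1 → posterior Gamma(6, 11/2)
obs 2: x=0 → posterior Gamma(6, 13/2)
obs 3: x=2 → posterior Gamma(8, 15/2)
obs 4: x=0 → posterior Gamma(8, 17/2)

14/17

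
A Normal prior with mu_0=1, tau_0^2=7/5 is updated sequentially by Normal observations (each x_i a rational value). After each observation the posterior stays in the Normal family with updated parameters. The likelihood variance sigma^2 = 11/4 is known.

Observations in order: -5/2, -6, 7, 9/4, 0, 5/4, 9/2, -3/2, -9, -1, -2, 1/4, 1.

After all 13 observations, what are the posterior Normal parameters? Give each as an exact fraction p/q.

obs 1: x=-5/2 → posterior Normal(-15/83, 77/83)
obs 2: x=-6 → posterior Normal(-61/37, 77/111)
obs 3: x=7 → posterior Normal(13/139, 77/139)
obs 4: x=9/4 → posterior Normal(76/167, 77/167)
obs 5: x=0 → posterior Normal(76/195, 77/195)
obs 6: x=5/4 → posterior Normal(111/223, 77/223)
obs 7: x=9/2 → posterior Normal(237/251, 77/251)
obs 8: x=-3/2 → posterior Normal(65/93, 77/279)
obs 9: x=-9 → posterior Normal(-57/307, 77/307)
obs 10: x=-1 → posterior Normal(-17/67, 77/335)
obs 11: x=-2 → posterior Normal(-47/121, 7/33)
obs 12: x=1/4 → posterior Normal(-134/391, 77/391)
obs 13: x=1 → posterior Normal(-106/419, 77/419)

mu_0=-106/419, tau_0^2=77/419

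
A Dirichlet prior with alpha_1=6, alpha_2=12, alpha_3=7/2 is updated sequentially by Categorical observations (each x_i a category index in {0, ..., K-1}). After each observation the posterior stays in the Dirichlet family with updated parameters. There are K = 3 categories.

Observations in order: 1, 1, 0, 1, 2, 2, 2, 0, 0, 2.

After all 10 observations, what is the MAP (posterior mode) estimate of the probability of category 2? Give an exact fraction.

obs 1: x=1 → posterior Dirichlet(6, 13, 7/2)
obs 2: x=1 → posterior Dirichlet(6, 14, 7/2)
obs 3: x=0 → posterior Dirichlet(7, 14, 7/2)
obs 4: x=1 → posterior Dirichlet(7, 15, 7/2)
obs 5: x=2 → posterior Dirichlet(7, 15, 9/2)
obs 6: x=2 → posterior Dirichlet(7, 15, 11/2)
obs 7: x=2 → posterior Dirichlet(7, 15, 13/2)
obs 8: x=0 → posterior Dirichlet(8, 15, 13/2)
obs 9: x=0 → posterior Dirichlet(9, 15, 13/2)
obs 10: x=2 → posterior Dirichlet(9, 15, 15/2)

13/57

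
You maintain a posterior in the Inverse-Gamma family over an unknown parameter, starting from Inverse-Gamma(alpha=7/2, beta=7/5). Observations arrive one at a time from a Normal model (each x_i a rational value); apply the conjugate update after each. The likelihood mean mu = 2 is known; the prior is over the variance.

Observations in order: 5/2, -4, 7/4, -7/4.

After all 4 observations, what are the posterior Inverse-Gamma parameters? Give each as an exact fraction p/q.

obs 1: x=5/2 → posterior Inverse-Gamma(4, 61/40)
obs 2: x=-4 → posterior Inverse-Gamma(9/2, 781/40)
obs 3: x=7/4 → posterior Inverse-Gamma(5, 3129/160)
obs 4: x=-7/4 → posterior Inverse-Gamma(11/2, 2127/80)

alpha=11/2, beta=2127/80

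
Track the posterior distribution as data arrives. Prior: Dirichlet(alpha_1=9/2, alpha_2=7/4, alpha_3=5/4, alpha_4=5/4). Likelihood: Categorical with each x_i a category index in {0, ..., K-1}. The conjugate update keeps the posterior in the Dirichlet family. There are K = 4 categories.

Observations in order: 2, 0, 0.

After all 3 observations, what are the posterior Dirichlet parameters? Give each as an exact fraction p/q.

obs 1: x=2 → posterior Dirichlet(9/2, 7/4, 9/4, 5/4)
obs 2: x=0 → posterior Dirichlet(11/2, 7/4, 9/4, 5/4)
obs 3: x=0 → posterior Dirichlet(13/2, 7/4, 9/4, 5/4)

alpha_1=13/2, alpha_2=7/4, alpha_3=9/4, alpha_4=5/4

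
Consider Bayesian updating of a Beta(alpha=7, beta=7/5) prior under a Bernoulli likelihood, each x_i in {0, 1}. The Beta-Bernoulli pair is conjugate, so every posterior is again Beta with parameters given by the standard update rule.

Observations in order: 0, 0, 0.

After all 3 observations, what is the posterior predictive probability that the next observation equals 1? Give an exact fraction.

obs 1: x=0 → posterior Beta(7, 12/5)
obs 2: x=0 → posterior Beta(7, 17/5)
obs 3: x=0 → posterior Beta(7, 22/5)

35/57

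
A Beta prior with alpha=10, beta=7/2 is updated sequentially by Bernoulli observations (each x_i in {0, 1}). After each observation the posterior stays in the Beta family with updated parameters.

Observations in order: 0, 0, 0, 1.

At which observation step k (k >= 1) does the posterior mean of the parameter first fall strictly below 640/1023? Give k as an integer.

obs 1: x=0 → posterior Beta(10, 9/2)
obs 2: x=0 → posterior Beta(10, 11/2)
obs 3: x=0 → posterior Beta(10, 13/2)
obs 4: x=1 → posterior Beta(11, 13/2)

k = 3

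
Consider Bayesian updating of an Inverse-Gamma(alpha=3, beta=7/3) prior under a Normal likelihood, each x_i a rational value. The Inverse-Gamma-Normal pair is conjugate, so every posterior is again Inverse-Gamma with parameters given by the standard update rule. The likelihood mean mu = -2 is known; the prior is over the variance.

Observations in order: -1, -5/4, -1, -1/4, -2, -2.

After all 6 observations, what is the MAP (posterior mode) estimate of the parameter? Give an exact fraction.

obs 1: x=-1 → posterior Inverse-Gamma(7/2, 17/6)
obs 2: x=-5/4 → posterior Inverse-Gamma(4, 299/96)
obs 3: x=-1 → posterior Inverse-Gamma(9/2, 347/96)
obs 4: x=-1/4 → posterior Inverse-Gamma(5, 247/48)
obs 5: x=-2 → posterior Inverse-Gamma(11/2, 247/48)
obs 6: x=-2 → posterior Inverse-Gamma(6, 247/48)

247/336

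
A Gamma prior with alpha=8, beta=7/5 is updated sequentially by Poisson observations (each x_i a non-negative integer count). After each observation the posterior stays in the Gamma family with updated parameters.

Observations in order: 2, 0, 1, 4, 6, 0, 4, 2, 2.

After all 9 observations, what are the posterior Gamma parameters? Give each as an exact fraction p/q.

obs 1: x=2 → posterior Gamma(10, 12/5)
obs 2: x=0 → posterior Gamma(10, 17/5)
obs 3: x=1 → posterior Gamma(11, 22/5)
obs 4: x=4 → posterior Gamma(15, 27/5)
obs 5: x=6 → posterior Gamma(21, 32/5)
obs 6: x=0 → posterior Gamma(21, 37/5)
obs 7: x=4 → posterior Gamma(25, 42/5)
obs 8: x=2 → posterior Gamma(27, 47/5)
obs 9: x=2 → posterior Gamma(29, 52/5)

alpha=29, beta=52/5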